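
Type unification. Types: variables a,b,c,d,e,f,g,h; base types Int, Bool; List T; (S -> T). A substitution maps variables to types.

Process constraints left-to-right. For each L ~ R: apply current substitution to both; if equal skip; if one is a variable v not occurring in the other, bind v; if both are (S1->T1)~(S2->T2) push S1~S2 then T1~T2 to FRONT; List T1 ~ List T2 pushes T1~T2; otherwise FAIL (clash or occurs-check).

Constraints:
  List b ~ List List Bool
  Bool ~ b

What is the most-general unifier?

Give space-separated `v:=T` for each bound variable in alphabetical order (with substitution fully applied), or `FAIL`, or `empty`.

Answer: FAIL

Derivation:
step 1: unify List b ~ List List Bool  [subst: {-} | 1 pending]
  -> decompose List: push b~List Bool
step 2: unify b ~ List Bool  [subst: {-} | 1 pending]
  bind b := List Bool
step 3: unify Bool ~ List Bool  [subst: {b:=List Bool} | 0 pending]
  clash: Bool vs List Bool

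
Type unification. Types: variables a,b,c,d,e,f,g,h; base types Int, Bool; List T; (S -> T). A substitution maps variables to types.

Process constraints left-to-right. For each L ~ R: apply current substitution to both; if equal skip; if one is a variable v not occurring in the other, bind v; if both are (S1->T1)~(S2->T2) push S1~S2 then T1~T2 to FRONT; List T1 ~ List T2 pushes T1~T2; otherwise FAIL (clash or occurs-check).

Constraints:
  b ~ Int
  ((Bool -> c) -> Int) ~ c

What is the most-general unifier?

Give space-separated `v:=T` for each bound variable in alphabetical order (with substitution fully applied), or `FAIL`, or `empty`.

Answer: FAIL

Derivation:
step 1: unify b ~ Int  [subst: {-} | 1 pending]
  bind b := Int
step 2: unify ((Bool -> c) -> Int) ~ c  [subst: {b:=Int} | 0 pending]
  occurs-check fail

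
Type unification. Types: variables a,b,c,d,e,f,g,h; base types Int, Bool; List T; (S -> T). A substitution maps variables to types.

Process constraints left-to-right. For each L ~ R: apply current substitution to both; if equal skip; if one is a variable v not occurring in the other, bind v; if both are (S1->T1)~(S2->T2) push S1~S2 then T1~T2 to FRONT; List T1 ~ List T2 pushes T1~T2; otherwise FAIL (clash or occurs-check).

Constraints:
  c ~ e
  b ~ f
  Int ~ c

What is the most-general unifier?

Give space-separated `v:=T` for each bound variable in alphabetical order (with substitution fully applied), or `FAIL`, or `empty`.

step 1: unify c ~ e  [subst: {-} | 2 pending]
  bind c := e
step 2: unify b ~ f  [subst: {c:=e} | 1 pending]
  bind b := f
step 3: unify Int ~ e  [subst: {c:=e, b:=f} | 0 pending]
  bind e := Int

Answer: b:=f c:=Int e:=Int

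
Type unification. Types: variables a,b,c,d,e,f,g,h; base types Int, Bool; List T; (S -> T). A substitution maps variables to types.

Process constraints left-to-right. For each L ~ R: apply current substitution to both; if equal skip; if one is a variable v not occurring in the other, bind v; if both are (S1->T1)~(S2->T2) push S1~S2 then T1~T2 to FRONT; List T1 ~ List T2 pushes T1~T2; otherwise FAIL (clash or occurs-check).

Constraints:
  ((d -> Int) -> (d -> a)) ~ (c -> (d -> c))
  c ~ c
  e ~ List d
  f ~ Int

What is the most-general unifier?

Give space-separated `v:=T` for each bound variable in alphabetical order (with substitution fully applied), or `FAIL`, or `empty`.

step 1: unify ((d -> Int) -> (d -> a)) ~ (c -> (d -> c))  [subst: {-} | 3 pending]
  -> decompose arrow: push (d -> Int)~c, (d -> a)~(d -> c)
step 2: unify (d -> Int) ~ c  [subst: {-} | 4 pending]
  bind c := (d -> Int)
step 3: unify (d -> a) ~ (d -> (d -> Int))  [subst: {c:=(d -> Int)} | 3 pending]
  -> decompose arrow: push d~d, a~(d -> Int)
step 4: unify d ~ d  [subst: {c:=(d -> Int)} | 4 pending]
  -> identical, skip
step 5: unify a ~ (d -> Int)  [subst: {c:=(d -> Int)} | 3 pending]
  bind a := (d -> Int)
step 6: unify (d -> Int) ~ (d -> Int)  [subst: {c:=(d -> Int), a:=(d -> Int)} | 2 pending]
  -> identical, skip
step 7: unify e ~ List d  [subst: {c:=(d -> Int), a:=(d -> Int)} | 1 pending]
  bind e := List d
step 8: unify f ~ Int  [subst: {c:=(d -> Int), a:=(d -> Int), e:=List d} | 0 pending]
  bind f := Int

Answer: a:=(d -> Int) c:=(d -> Int) e:=List d f:=Int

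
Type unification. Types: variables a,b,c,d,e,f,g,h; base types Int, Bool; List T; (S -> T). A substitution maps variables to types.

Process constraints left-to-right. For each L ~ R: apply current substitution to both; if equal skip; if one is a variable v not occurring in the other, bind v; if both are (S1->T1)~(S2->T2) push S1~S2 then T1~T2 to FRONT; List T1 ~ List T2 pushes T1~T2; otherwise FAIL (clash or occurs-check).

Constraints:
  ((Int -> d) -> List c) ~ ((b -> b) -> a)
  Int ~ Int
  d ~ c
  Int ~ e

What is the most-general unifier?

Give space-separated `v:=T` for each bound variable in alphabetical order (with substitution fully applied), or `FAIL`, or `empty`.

Answer: a:=List Int b:=Int c:=Int d:=Int e:=Int

Derivation:
step 1: unify ((Int -> d) -> List c) ~ ((b -> b) -> a)  [subst: {-} | 3 pending]
  -> decompose arrow: push (Int -> d)~(b -> b), List c~a
step 2: unify (Int -> d) ~ (b -> b)  [subst: {-} | 4 pending]
  -> decompose arrow: push Int~b, d~b
step 3: unify Int ~ b  [subst: {-} | 5 pending]
  bind b := Int
step 4: unify d ~ Int  [subst: {b:=Int} | 4 pending]
  bind d := Int
step 5: unify List c ~ a  [subst: {b:=Int, d:=Int} | 3 pending]
  bind a := List c
step 6: unify Int ~ Int  [subst: {b:=Int, d:=Int, a:=List c} | 2 pending]
  -> identical, skip
step 7: unify Int ~ c  [subst: {b:=Int, d:=Int, a:=List c} | 1 pending]
  bind c := Int
step 8: unify Int ~ e  [subst: {b:=Int, d:=Int, a:=List c, c:=Int} | 0 pending]
  bind e := Int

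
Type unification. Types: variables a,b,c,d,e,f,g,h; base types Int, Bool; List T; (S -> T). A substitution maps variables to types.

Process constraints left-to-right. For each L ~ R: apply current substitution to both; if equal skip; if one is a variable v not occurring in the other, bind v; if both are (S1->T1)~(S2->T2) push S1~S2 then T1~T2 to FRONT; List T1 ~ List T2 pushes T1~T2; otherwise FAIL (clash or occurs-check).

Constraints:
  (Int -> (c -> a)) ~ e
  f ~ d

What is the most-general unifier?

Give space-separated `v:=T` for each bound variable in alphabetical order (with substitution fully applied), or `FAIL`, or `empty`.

step 1: unify (Int -> (c -> a)) ~ e  [subst: {-} | 1 pending]
  bind e := (Int -> (c -> a))
step 2: unify f ~ d  [subst: {e:=(Int -> (c -> a))} | 0 pending]
  bind f := d

Answer: e:=(Int -> (c -> a)) f:=d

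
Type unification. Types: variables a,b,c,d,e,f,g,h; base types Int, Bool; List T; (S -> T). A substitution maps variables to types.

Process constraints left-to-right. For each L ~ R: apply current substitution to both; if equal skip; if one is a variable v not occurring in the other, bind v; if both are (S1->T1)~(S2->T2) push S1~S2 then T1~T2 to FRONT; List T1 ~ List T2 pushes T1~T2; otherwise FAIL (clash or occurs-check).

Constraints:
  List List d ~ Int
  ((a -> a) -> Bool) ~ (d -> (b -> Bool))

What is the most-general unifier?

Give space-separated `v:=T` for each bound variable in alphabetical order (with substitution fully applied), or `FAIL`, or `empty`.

step 1: unify List List d ~ Int  [subst: {-} | 1 pending]
  clash: List List d vs Int

Answer: FAIL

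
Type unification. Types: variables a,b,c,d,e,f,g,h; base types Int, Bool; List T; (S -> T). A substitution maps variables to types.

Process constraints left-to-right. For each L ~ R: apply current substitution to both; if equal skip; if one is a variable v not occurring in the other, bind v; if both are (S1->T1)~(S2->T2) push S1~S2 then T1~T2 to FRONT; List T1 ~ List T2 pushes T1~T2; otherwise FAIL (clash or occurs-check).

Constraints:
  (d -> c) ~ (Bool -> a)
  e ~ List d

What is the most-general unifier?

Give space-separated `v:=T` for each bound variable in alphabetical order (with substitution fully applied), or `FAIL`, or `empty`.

Answer: c:=a d:=Bool e:=List Bool

Derivation:
step 1: unify (d -> c) ~ (Bool -> a)  [subst: {-} | 1 pending]
  -> decompose arrow: push d~Bool, c~a
step 2: unify d ~ Bool  [subst: {-} | 2 pending]
  bind d := Bool
step 3: unify c ~ a  [subst: {d:=Bool} | 1 pending]
  bind c := a
step 4: unify e ~ List Bool  [subst: {d:=Bool, c:=a} | 0 pending]
  bind e := List Bool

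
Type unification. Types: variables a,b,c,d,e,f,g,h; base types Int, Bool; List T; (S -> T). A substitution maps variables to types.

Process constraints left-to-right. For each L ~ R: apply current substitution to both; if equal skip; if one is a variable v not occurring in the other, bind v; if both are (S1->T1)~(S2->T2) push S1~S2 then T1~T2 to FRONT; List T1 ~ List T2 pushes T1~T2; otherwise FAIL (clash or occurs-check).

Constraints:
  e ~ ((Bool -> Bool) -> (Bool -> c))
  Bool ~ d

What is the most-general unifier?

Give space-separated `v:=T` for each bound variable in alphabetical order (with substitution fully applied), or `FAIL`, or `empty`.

step 1: unify e ~ ((Bool -> Bool) -> (Bool -> c))  [subst: {-} | 1 pending]
  bind e := ((Bool -> Bool) -> (Bool -> c))
step 2: unify Bool ~ d  [subst: {e:=((Bool -> Bool) -> (Bool -> c))} | 0 pending]
  bind d := Bool

Answer: d:=Bool e:=((Bool -> Bool) -> (Bool -> c))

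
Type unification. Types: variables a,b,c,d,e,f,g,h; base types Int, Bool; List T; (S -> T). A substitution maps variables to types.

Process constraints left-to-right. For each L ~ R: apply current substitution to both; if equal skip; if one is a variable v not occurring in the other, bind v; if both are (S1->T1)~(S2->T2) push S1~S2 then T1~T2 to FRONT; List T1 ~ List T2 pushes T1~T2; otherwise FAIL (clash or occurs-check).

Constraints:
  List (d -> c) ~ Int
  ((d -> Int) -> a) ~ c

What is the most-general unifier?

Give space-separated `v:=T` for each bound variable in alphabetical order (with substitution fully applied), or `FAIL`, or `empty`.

Answer: FAIL

Derivation:
step 1: unify List (d -> c) ~ Int  [subst: {-} | 1 pending]
  clash: List (d -> c) vs Int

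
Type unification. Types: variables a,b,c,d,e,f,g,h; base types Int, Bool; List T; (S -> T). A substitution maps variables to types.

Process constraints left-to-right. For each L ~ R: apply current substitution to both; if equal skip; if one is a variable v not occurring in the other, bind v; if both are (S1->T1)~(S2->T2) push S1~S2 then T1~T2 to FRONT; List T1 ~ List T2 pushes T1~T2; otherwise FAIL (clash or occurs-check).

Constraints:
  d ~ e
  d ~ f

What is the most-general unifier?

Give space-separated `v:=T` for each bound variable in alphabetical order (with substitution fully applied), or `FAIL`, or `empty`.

step 1: unify d ~ e  [subst: {-} | 1 pending]
  bind d := e
step 2: unify e ~ f  [subst: {d:=e} | 0 pending]
  bind e := f

Answer: d:=f e:=f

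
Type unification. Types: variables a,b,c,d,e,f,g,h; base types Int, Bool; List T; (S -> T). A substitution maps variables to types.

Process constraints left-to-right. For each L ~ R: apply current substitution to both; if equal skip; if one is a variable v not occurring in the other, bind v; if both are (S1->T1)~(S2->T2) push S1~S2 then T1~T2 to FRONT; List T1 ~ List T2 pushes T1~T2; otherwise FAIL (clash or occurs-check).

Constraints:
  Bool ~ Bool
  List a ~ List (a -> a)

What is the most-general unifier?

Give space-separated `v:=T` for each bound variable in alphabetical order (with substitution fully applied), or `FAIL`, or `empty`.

Answer: FAIL

Derivation:
step 1: unify Bool ~ Bool  [subst: {-} | 1 pending]
  -> identical, skip
step 2: unify List a ~ List (a -> a)  [subst: {-} | 0 pending]
  -> decompose List: push a~(a -> a)
step 3: unify a ~ (a -> a)  [subst: {-} | 0 pending]
  occurs-check fail: a in (a -> a)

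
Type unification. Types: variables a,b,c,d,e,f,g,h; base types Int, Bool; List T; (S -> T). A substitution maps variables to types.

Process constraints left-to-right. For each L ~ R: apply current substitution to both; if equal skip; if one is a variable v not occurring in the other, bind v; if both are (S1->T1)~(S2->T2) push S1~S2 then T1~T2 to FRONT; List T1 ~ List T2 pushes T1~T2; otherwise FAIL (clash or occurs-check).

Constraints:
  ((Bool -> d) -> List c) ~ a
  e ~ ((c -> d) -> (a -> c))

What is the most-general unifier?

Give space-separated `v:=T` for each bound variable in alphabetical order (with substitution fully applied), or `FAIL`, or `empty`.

step 1: unify ((Bool -> d) -> List c) ~ a  [subst: {-} | 1 pending]
  bind a := ((Bool -> d) -> List c)
step 2: unify e ~ ((c -> d) -> (((Bool -> d) -> List c) -> c))  [subst: {a:=((Bool -> d) -> List c)} | 0 pending]
  bind e := ((c -> d) -> (((Bool -> d) -> List c) -> c))

Answer: a:=((Bool -> d) -> List c) e:=((c -> d) -> (((Bool -> d) -> List c) -> c))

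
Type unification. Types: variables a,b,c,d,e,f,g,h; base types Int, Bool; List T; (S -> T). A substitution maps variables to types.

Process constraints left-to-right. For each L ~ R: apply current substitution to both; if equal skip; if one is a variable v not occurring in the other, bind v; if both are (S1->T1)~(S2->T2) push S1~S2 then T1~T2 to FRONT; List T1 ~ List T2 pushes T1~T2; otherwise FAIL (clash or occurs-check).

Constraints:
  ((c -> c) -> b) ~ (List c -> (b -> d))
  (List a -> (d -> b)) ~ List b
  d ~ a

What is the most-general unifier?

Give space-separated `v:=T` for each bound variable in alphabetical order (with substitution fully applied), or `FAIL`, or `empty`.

step 1: unify ((c -> c) -> b) ~ (List c -> (b -> d))  [subst: {-} | 2 pending]
  -> decompose arrow: push (c -> c)~List c, b~(b -> d)
step 2: unify (c -> c) ~ List c  [subst: {-} | 3 pending]
  clash: (c -> c) vs List c

Answer: FAIL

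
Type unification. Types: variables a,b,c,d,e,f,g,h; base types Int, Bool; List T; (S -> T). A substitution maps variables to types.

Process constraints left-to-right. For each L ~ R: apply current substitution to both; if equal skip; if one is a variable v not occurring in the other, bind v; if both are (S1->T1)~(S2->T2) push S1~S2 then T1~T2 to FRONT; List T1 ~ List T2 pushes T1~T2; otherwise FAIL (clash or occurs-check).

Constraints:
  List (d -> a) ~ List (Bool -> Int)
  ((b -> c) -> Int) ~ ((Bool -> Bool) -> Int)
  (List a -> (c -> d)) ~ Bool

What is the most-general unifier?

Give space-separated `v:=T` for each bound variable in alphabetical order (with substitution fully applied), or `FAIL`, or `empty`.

step 1: unify List (d -> a) ~ List (Bool -> Int)  [subst: {-} | 2 pending]
  -> decompose List: push (d -> a)~(Bool -> Int)
step 2: unify (d -> a) ~ (Bool -> Int)  [subst: {-} | 2 pending]
  -> decompose arrow: push d~Bool, a~Int
step 3: unify d ~ Bool  [subst: {-} | 3 pending]
  bind d := Bool
step 4: unify a ~ Int  [subst: {d:=Bool} | 2 pending]
  bind a := Int
step 5: unify ((b -> c) -> Int) ~ ((Bool -> Bool) -> Int)  [subst: {d:=Bool, a:=Int} | 1 pending]
  -> decompose arrow: push (b -> c)~(Bool -> Bool), Int~Int
step 6: unify (b -> c) ~ (Bool -> Bool)  [subst: {d:=Bool, a:=Int} | 2 pending]
  -> decompose arrow: push b~Bool, c~Bool
step 7: unify b ~ Bool  [subst: {d:=Bool, a:=Int} | 3 pending]
  bind b := Bool
step 8: unify c ~ Bool  [subst: {d:=Bool, a:=Int, b:=Bool} | 2 pending]
  bind c := Bool
step 9: unify Int ~ Int  [subst: {d:=Bool, a:=Int, b:=Bool, c:=Bool} | 1 pending]
  -> identical, skip
step 10: unify (List Int -> (Bool -> Bool)) ~ Bool  [subst: {d:=Bool, a:=Int, b:=Bool, c:=Bool} | 0 pending]
  clash: (List Int -> (Bool -> Bool)) vs Bool

Answer: FAIL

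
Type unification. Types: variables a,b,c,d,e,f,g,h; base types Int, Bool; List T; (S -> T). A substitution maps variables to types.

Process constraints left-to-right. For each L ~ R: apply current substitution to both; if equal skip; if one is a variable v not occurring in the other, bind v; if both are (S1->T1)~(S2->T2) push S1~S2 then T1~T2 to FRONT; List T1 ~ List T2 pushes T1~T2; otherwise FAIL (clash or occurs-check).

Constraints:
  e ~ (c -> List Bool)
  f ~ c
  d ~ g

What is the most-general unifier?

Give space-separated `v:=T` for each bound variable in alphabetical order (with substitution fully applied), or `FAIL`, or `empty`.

step 1: unify e ~ (c -> List Bool)  [subst: {-} | 2 pending]
  bind e := (c -> List Bool)
step 2: unify f ~ c  [subst: {e:=(c -> List Bool)} | 1 pending]
  bind f := c
step 3: unify d ~ g  [subst: {e:=(c -> List Bool), f:=c} | 0 pending]
  bind d := g

Answer: d:=g e:=(c -> List Bool) f:=c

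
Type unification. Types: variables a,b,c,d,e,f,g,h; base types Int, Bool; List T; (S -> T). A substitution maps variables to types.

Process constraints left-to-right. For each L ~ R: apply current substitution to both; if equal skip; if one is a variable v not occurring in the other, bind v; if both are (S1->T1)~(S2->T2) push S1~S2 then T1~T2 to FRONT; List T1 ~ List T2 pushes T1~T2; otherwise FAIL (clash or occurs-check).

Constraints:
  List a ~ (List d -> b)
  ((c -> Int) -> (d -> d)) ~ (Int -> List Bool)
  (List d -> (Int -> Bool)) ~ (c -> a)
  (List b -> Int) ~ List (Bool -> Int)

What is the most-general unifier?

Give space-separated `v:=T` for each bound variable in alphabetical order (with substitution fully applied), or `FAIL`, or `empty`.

Answer: FAIL

Derivation:
step 1: unify List a ~ (List d -> b)  [subst: {-} | 3 pending]
  clash: List a vs (List d -> b)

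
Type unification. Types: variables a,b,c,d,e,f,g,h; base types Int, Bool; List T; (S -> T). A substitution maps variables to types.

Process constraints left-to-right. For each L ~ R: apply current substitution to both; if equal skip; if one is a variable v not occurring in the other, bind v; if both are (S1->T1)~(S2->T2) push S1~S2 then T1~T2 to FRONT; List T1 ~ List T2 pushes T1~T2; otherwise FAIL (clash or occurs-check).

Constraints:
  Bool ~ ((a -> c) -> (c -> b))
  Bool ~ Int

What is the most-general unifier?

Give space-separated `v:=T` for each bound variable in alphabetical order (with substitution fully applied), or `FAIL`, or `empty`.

step 1: unify Bool ~ ((a -> c) -> (c -> b))  [subst: {-} | 1 pending]
  clash: Bool vs ((a -> c) -> (c -> b))

Answer: FAIL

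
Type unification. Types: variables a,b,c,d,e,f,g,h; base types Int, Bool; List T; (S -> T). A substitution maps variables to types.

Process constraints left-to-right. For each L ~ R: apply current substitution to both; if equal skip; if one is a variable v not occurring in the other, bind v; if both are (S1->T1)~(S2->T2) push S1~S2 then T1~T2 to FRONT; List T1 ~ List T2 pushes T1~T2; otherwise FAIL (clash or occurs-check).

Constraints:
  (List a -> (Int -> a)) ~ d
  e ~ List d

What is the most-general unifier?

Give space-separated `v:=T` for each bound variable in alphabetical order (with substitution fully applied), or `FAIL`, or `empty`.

Answer: d:=(List a -> (Int -> a)) e:=List (List a -> (Int -> a))

Derivation:
step 1: unify (List a -> (Int -> a)) ~ d  [subst: {-} | 1 pending]
  bind d := (List a -> (Int -> a))
step 2: unify e ~ List (List a -> (Int -> a))  [subst: {d:=(List a -> (Int -> a))} | 0 pending]
  bind e := List (List a -> (Int -> a))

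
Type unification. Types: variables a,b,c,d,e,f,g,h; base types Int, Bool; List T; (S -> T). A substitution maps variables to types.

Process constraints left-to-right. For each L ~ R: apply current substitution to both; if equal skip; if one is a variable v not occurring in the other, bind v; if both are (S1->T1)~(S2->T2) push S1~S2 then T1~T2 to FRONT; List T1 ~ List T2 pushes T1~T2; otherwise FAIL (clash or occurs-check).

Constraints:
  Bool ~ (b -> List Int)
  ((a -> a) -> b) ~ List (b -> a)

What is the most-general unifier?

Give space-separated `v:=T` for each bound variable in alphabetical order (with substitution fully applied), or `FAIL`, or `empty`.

step 1: unify Bool ~ (b -> List Int)  [subst: {-} | 1 pending]
  clash: Bool vs (b -> List Int)

Answer: FAIL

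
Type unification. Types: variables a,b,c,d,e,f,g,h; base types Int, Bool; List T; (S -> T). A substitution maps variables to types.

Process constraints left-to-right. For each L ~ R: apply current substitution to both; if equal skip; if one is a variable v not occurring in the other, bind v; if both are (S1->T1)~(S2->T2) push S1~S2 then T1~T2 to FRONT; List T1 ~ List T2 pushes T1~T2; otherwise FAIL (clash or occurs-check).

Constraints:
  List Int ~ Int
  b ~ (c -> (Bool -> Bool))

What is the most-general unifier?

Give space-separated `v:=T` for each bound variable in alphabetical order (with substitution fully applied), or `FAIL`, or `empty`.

Answer: FAIL

Derivation:
step 1: unify List Int ~ Int  [subst: {-} | 1 pending]
  clash: List Int vs Int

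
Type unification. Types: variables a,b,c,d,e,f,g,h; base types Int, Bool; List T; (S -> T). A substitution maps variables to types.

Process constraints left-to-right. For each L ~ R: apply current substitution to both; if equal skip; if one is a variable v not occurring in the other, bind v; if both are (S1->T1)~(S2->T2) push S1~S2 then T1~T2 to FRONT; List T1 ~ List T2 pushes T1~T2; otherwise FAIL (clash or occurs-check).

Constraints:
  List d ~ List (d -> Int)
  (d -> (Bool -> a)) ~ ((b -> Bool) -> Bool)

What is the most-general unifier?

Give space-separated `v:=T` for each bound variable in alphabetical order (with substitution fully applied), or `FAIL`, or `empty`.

step 1: unify List d ~ List (d -> Int)  [subst: {-} | 1 pending]
  -> decompose List: push d~(d -> Int)
step 2: unify d ~ (d -> Int)  [subst: {-} | 1 pending]
  occurs-check fail: d in (d -> Int)

Answer: FAIL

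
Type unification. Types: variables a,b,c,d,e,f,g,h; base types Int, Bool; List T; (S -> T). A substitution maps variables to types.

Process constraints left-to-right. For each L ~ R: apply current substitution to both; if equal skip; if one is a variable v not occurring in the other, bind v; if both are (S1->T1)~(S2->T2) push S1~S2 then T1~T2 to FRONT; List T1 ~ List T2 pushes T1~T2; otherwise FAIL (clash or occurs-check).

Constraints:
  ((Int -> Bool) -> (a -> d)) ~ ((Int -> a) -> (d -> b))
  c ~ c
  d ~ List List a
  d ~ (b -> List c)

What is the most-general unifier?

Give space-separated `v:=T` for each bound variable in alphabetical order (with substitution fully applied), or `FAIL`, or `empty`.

step 1: unify ((Int -> Bool) -> (a -> d)) ~ ((Int -> a) -> (d -> b))  [subst: {-} | 3 pending]
  -> decompose arrow: push (Int -> Bool)~(Int -> a), (a -> d)~(d -> b)
step 2: unify (Int -> Bool) ~ (Int -> a)  [subst: {-} | 4 pending]
  -> decompose arrow: push Int~Int, Bool~a
step 3: unify Int ~ Int  [subst: {-} | 5 pending]
  -> identical, skip
step 4: unify Bool ~ a  [subst: {-} | 4 pending]
  bind a := Bool
step 5: unify (Bool -> d) ~ (d -> b)  [subst: {a:=Bool} | 3 pending]
  -> decompose arrow: push Bool~d, d~b
step 6: unify Bool ~ d  [subst: {a:=Bool} | 4 pending]
  bind d := Bool
step 7: unify Bool ~ b  [subst: {a:=Bool, d:=Bool} | 3 pending]
  bind b := Bool
step 8: unify c ~ c  [subst: {a:=Bool, d:=Bool, b:=Bool} | 2 pending]
  -> identical, skip
step 9: unify Bool ~ List List Bool  [subst: {a:=Bool, d:=Bool, b:=Bool} | 1 pending]
  clash: Bool vs List List Bool

Answer: FAIL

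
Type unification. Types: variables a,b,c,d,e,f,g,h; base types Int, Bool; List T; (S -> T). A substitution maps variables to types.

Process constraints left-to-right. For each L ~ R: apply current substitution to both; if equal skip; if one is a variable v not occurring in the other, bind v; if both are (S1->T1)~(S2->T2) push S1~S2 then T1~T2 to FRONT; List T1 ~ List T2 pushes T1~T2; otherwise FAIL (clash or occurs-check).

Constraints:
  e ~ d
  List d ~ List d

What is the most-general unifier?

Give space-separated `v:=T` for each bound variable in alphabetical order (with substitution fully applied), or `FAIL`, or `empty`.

step 1: unify e ~ d  [subst: {-} | 1 pending]
  bind e := d
step 2: unify List d ~ List d  [subst: {e:=d} | 0 pending]
  -> identical, skip

Answer: e:=d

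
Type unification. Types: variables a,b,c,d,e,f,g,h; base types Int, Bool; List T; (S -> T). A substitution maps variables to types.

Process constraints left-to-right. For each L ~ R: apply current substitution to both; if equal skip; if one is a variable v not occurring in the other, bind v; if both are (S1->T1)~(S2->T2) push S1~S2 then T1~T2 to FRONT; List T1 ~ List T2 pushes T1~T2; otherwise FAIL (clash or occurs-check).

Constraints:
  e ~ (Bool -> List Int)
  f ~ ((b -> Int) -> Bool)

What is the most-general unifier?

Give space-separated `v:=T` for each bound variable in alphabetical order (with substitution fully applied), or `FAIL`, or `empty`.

Answer: e:=(Bool -> List Int) f:=((b -> Int) -> Bool)

Derivation:
step 1: unify e ~ (Bool -> List Int)  [subst: {-} | 1 pending]
  bind e := (Bool -> List Int)
step 2: unify f ~ ((b -> Int) -> Bool)  [subst: {e:=(Bool -> List Int)} | 0 pending]
  bind f := ((b -> Int) -> Bool)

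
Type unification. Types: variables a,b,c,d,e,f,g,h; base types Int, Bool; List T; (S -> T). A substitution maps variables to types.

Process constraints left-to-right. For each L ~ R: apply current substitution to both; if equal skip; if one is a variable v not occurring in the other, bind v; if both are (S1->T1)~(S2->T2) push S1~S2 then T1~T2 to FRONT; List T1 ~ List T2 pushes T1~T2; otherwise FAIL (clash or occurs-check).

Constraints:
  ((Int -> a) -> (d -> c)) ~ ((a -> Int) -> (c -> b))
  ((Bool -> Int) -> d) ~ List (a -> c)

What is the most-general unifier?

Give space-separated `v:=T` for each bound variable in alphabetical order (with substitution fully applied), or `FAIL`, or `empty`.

Answer: FAIL

Derivation:
step 1: unify ((Int -> a) -> (d -> c)) ~ ((a -> Int) -> (c -> b))  [subst: {-} | 1 pending]
  -> decompose arrow: push (Int -> a)~(a -> Int), (d -> c)~(c -> b)
step 2: unify (Int -> a) ~ (a -> Int)  [subst: {-} | 2 pending]
  -> decompose arrow: push Int~a, a~Int
step 3: unify Int ~ a  [subst: {-} | 3 pending]
  bind a := Int
step 4: unify Int ~ Int  [subst: {a:=Int} | 2 pending]
  -> identical, skip
step 5: unify (d -> c) ~ (c -> b)  [subst: {a:=Int} | 1 pending]
  -> decompose arrow: push d~c, c~b
step 6: unify d ~ c  [subst: {a:=Int} | 2 pending]
  bind d := c
step 7: unify c ~ b  [subst: {a:=Int, d:=c} | 1 pending]
  bind c := b
step 8: unify ((Bool -> Int) -> b) ~ List (Int -> b)  [subst: {a:=Int, d:=c, c:=b} | 0 pending]
  clash: ((Bool -> Int) -> b) vs List (Int -> b)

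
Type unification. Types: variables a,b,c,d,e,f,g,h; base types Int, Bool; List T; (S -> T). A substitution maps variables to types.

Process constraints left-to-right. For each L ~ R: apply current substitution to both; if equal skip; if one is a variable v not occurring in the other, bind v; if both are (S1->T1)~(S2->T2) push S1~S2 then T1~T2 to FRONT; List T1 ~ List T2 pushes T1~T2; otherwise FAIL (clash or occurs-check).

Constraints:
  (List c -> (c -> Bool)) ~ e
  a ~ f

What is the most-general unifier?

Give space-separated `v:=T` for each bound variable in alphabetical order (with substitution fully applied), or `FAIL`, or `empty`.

step 1: unify (List c -> (c -> Bool)) ~ e  [subst: {-} | 1 pending]
  bind e := (List c -> (c -> Bool))
step 2: unify a ~ f  [subst: {e:=(List c -> (c -> Bool))} | 0 pending]
  bind a := f

Answer: a:=f e:=(List c -> (c -> Bool))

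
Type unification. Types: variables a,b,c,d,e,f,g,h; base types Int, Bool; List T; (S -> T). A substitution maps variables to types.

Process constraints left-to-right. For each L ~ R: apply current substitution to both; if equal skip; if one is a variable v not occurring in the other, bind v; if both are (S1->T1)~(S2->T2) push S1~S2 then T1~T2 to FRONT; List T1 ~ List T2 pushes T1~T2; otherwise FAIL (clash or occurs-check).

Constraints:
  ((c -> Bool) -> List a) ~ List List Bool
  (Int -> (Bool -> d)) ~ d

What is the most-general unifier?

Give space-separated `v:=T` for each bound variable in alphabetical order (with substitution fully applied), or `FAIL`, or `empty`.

Answer: FAIL

Derivation:
step 1: unify ((c -> Bool) -> List a) ~ List List Bool  [subst: {-} | 1 pending]
  clash: ((c -> Bool) -> List a) vs List List Bool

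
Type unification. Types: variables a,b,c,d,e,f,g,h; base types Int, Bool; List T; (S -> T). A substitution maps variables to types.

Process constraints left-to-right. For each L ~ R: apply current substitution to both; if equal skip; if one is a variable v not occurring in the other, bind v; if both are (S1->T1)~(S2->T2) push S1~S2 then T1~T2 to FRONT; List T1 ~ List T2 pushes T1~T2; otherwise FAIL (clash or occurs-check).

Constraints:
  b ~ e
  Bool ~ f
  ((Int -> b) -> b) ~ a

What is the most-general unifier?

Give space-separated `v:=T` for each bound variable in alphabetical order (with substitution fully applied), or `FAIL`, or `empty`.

Answer: a:=((Int -> e) -> e) b:=e f:=Bool

Derivation:
step 1: unify b ~ e  [subst: {-} | 2 pending]
  bind b := e
step 2: unify Bool ~ f  [subst: {b:=e} | 1 pending]
  bind f := Bool
step 3: unify ((Int -> e) -> e) ~ a  [subst: {b:=e, f:=Bool} | 0 pending]
  bind a := ((Int -> e) -> e)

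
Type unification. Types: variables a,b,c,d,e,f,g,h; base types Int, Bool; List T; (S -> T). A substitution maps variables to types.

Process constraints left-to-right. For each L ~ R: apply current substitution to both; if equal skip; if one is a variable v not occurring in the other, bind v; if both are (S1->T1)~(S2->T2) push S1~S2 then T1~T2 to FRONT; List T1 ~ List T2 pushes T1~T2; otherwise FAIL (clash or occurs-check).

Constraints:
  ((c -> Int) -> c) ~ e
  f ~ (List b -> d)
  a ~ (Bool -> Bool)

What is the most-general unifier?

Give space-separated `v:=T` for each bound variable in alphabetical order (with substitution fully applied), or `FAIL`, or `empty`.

Answer: a:=(Bool -> Bool) e:=((c -> Int) -> c) f:=(List b -> d)

Derivation:
step 1: unify ((c -> Int) -> c) ~ e  [subst: {-} | 2 pending]
  bind e := ((c -> Int) -> c)
step 2: unify f ~ (List b -> d)  [subst: {e:=((c -> Int) -> c)} | 1 pending]
  bind f := (List b -> d)
step 3: unify a ~ (Bool -> Bool)  [subst: {e:=((c -> Int) -> c), f:=(List b -> d)} | 0 pending]
  bind a := (Bool -> Bool)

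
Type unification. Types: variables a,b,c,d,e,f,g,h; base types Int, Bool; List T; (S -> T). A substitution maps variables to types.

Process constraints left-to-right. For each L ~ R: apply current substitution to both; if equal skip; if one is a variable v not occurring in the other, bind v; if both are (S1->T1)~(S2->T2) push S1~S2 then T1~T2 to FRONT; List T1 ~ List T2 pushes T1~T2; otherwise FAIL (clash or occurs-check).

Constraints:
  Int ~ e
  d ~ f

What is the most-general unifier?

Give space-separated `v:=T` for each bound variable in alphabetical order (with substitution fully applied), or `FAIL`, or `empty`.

step 1: unify Int ~ e  [subst: {-} | 1 pending]
  bind e := Int
step 2: unify d ~ f  [subst: {e:=Int} | 0 pending]
  bind d := f

Answer: d:=f e:=Int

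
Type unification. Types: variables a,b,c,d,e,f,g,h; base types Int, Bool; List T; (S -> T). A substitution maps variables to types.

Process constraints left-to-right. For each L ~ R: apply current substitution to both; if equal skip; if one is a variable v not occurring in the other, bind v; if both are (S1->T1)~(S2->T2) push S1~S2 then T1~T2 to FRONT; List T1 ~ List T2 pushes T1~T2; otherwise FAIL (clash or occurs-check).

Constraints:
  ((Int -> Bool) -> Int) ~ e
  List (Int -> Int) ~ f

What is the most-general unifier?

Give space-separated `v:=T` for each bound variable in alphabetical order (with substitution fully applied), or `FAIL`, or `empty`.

step 1: unify ((Int -> Bool) -> Int) ~ e  [subst: {-} | 1 pending]
  bind e := ((Int -> Bool) -> Int)
step 2: unify List (Int -> Int) ~ f  [subst: {e:=((Int -> Bool) -> Int)} | 0 pending]
  bind f := List (Int -> Int)

Answer: e:=((Int -> Bool) -> Int) f:=List (Int -> Int)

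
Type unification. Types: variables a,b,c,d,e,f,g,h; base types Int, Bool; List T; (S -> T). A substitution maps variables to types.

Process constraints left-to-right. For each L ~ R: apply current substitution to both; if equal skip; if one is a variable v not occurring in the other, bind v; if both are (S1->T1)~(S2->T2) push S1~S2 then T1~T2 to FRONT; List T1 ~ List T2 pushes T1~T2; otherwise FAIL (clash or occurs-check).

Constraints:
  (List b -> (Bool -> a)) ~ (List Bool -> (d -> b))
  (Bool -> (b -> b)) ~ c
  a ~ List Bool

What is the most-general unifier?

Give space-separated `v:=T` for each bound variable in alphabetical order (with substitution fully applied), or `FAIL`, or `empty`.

step 1: unify (List b -> (Bool -> a)) ~ (List Bool -> (d -> b))  [subst: {-} | 2 pending]
  -> decompose arrow: push List b~List Bool, (Bool -> a)~(d -> b)
step 2: unify List b ~ List Bool  [subst: {-} | 3 pending]
  -> decompose List: push b~Bool
step 3: unify b ~ Bool  [subst: {-} | 3 pending]
  bind b := Bool
step 4: unify (Bool -> a) ~ (d -> Bool)  [subst: {b:=Bool} | 2 pending]
  -> decompose arrow: push Bool~d, a~Bool
step 5: unify Bool ~ d  [subst: {b:=Bool} | 3 pending]
  bind d := Bool
step 6: unify a ~ Bool  [subst: {b:=Bool, d:=Bool} | 2 pending]
  bind a := Bool
step 7: unify (Bool -> (Bool -> Bool)) ~ c  [subst: {b:=Bool, d:=Bool, a:=Bool} | 1 pending]
  bind c := (Bool -> (Bool -> Bool))
step 8: unify Bool ~ List Bool  [subst: {b:=Bool, d:=Bool, a:=Bool, c:=(Bool -> (Bool -> Bool))} | 0 pending]
  clash: Bool vs List Bool

Answer: FAIL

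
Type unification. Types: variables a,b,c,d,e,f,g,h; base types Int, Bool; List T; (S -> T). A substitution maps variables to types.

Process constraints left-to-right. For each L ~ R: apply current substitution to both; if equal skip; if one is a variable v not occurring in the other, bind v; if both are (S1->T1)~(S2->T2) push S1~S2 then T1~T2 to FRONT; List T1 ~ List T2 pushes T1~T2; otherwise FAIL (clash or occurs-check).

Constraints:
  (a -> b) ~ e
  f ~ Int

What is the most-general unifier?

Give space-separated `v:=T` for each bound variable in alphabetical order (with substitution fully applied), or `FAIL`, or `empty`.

Answer: e:=(a -> b) f:=Int

Derivation:
step 1: unify (a -> b) ~ e  [subst: {-} | 1 pending]
  bind e := (a -> b)
step 2: unify f ~ Int  [subst: {e:=(a -> b)} | 0 pending]
  bind f := Int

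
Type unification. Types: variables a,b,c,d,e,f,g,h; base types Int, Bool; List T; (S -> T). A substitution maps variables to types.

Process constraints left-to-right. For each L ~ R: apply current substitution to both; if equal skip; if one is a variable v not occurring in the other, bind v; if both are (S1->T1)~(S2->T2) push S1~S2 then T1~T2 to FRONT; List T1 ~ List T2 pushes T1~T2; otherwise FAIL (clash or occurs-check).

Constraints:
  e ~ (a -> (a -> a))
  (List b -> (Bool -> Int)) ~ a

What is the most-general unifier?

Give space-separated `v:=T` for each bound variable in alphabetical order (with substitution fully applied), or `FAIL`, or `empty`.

step 1: unify e ~ (a -> (a -> a))  [subst: {-} | 1 pending]
  bind e := (a -> (a -> a))
step 2: unify (List b -> (Bool -> Int)) ~ a  [subst: {e:=(a -> (a -> a))} | 0 pending]
  bind a := (List b -> (Bool -> Int))

Answer: a:=(List b -> (Bool -> Int)) e:=((List b -> (Bool -> Int)) -> ((List b -> (Bool -> Int)) -> (List b -> (Bool -> Int))))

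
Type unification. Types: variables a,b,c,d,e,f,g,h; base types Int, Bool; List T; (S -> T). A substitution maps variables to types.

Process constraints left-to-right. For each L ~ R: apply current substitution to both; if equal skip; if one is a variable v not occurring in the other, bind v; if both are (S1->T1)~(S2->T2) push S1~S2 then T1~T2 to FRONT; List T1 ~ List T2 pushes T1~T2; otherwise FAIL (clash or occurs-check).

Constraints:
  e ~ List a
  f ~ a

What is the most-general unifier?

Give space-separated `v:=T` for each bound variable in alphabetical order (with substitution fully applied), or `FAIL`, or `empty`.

Answer: e:=List a f:=a

Derivation:
step 1: unify e ~ List a  [subst: {-} | 1 pending]
  bind e := List a
step 2: unify f ~ a  [subst: {e:=List a} | 0 pending]
  bind f := a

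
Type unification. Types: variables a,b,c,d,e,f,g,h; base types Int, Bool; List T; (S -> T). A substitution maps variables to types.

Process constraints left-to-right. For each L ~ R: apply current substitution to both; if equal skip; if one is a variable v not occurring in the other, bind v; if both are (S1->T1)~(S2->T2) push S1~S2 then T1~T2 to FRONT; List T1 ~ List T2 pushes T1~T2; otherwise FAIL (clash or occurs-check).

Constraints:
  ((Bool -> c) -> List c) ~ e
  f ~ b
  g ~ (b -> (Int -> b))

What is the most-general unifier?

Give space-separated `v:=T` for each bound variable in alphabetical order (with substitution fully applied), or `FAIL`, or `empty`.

step 1: unify ((Bool -> c) -> List c) ~ e  [subst: {-} | 2 pending]
  bind e := ((Bool -> c) -> List c)
step 2: unify f ~ b  [subst: {e:=((Bool -> c) -> List c)} | 1 pending]
  bind f := b
step 3: unify g ~ (b -> (Int -> b))  [subst: {e:=((Bool -> c) -> List c), f:=b} | 0 pending]
  bind g := (b -> (Int -> b))

Answer: e:=((Bool -> c) -> List c) f:=b g:=(b -> (Int -> b))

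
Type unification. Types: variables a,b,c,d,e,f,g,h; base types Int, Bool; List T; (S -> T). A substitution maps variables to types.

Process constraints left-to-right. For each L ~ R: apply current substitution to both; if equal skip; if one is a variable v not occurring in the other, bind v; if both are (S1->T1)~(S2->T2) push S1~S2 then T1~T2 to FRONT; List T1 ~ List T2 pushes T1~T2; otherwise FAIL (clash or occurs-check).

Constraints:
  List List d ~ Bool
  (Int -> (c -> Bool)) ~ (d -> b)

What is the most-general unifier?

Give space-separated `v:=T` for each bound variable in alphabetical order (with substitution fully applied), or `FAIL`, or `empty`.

step 1: unify List List d ~ Bool  [subst: {-} | 1 pending]
  clash: List List d vs Bool

Answer: FAIL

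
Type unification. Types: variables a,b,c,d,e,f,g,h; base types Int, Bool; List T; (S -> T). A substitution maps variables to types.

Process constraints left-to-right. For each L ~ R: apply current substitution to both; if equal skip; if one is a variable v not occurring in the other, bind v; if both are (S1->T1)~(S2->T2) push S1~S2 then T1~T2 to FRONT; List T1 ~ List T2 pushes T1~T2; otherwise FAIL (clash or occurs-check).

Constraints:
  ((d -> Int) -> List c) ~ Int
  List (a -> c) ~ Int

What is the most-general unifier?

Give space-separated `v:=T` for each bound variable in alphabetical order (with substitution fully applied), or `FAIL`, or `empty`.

step 1: unify ((d -> Int) -> List c) ~ Int  [subst: {-} | 1 pending]
  clash: ((d -> Int) -> List c) vs Int

Answer: FAIL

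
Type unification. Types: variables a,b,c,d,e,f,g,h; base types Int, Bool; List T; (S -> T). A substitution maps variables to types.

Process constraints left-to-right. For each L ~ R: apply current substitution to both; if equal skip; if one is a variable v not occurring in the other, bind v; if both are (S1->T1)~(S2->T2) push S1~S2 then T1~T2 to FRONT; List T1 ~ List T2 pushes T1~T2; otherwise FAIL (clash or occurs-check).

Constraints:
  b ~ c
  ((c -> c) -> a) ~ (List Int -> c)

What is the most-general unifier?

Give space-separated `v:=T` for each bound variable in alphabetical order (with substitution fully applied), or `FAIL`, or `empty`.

step 1: unify b ~ c  [subst: {-} | 1 pending]
  bind b := c
step 2: unify ((c -> c) -> a) ~ (List Int -> c)  [subst: {b:=c} | 0 pending]
  -> decompose arrow: push (c -> c)~List Int, a~c
step 3: unify (c -> c) ~ List Int  [subst: {b:=c} | 1 pending]
  clash: (c -> c) vs List Int

Answer: FAIL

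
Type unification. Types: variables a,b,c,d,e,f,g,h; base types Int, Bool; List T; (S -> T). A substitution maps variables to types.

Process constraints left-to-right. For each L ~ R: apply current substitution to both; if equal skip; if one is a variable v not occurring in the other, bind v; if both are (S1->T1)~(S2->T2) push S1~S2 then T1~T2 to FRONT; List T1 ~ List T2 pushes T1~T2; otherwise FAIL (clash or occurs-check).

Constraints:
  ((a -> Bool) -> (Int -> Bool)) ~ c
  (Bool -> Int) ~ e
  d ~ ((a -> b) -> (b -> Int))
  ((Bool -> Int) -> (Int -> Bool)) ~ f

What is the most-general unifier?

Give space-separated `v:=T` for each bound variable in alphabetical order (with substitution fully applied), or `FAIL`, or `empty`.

step 1: unify ((a -> Bool) -> (Int -> Bool)) ~ c  [subst: {-} | 3 pending]
  bind c := ((a -> Bool) -> (Int -> Bool))
step 2: unify (Bool -> Int) ~ e  [subst: {c:=((a -> Bool) -> (Int -> Bool))} | 2 pending]
  bind e := (Bool -> Int)
step 3: unify d ~ ((a -> b) -> (b -> Int))  [subst: {c:=((a -> Bool) -> (Int -> Bool)), e:=(Bool -> Int)} | 1 pending]
  bind d := ((a -> b) -> (b -> Int))
step 4: unify ((Bool -> Int) -> (Int -> Bool)) ~ f  [subst: {c:=((a -> Bool) -> (Int -> Bool)), e:=(Bool -> Int), d:=((a -> b) -> (b -> Int))} | 0 pending]
  bind f := ((Bool -> Int) -> (Int -> Bool))

Answer: c:=((a -> Bool) -> (Int -> Bool)) d:=((a -> b) -> (b -> Int)) e:=(Bool -> Int) f:=((Bool -> Int) -> (Int -> Bool))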